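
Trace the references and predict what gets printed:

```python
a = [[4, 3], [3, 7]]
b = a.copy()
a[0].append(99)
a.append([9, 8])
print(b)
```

Key concept: shallow copy with nested lists.
Step by step:
`a = [[4, 3], [3, 7]]` → a = [[4, 3], [3, 7]]
`b = a.copy()` → b = [[4, 3], [3, 7]]
`a[0].append(99)` → a = [[4, 3, 99], [3, 7]]; b = [[4, 3, 99], [3, 7]]
`a.append([9, 8])` → a = [[4, 3, 99], [3, 7], [9, 8]]
`print(b)` → prints [[4, 3, 99], [3, 7]]

Answer: [[4, 3, 99], [3, 7]]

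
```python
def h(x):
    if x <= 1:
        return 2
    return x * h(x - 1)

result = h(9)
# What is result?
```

h(9) = 9 * 8 * 7 * 6 * 5 * 4 * 3 * 2 * 2 = 725760

Answer: 725760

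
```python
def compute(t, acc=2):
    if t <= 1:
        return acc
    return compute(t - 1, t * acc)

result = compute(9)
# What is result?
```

Accumulator trace (n, acc): (9, 2) -> (8, 18) -> (7, 144) -> (6, 1008) -> (5, 6048) -> (4, 30240) -> (3, 120960) -> (2, 362880) -> (1, 725760) -> return 725760

Answer: 725760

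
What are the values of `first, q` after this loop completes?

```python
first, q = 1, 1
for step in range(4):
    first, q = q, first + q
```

Fibonacci: after 4 iterations
`first, q` takes the values: (1, 1) → (1, 2) → (2, 3) → (3, 5) → (5, 8)

Answer: 5, 8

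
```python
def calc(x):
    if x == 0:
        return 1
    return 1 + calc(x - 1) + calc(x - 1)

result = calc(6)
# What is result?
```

calc(x) = 1 + 2·calc(x-1), calc(0)=1. Closed form: (1+1)·2^6 - 1 = 127.

Answer: 127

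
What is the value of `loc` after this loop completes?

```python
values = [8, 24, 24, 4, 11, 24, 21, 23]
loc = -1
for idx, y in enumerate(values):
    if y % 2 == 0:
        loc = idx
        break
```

First even number index in [8, 24, 24, 4, 11, 24, 21, 23]
`loc` takes the values: -1 → 0

Answer: 0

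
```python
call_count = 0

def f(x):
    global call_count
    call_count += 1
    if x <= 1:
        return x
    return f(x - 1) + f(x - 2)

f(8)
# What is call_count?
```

Calls(x) = 1 + Calls(x-1) + Calls(x-2); Calls(0)=Calls(1)=1. For x=8 this gives 67.

Answer: 67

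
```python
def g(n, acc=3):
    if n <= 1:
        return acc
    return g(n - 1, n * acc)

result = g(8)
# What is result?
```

Accumulator trace (n, acc): (8, 3) -> (7, 24) -> (6, 168) -> (5, 1008) -> (4, 5040) -> (3, 20160) -> (2, 60480) -> (1, 120960) -> return 120960

Answer: 120960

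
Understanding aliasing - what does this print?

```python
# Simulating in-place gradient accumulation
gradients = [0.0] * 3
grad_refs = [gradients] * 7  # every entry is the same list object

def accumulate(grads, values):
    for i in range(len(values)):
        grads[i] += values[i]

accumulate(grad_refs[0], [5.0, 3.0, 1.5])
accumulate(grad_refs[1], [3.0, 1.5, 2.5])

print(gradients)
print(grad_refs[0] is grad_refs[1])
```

Key concept: gradient accumulation aliasing.
Step by step:
`gradients = [0.0] * 3` → gradients = [0.0, 0.0, 0.0]
`grad_refs = [gradients] * 7` → grad_refs = [[0.0, 0.0, 0.0], [0.0, 0.0, 0.0], [0.0, 0.0, 0.0], [0.0, 0.0, 0.0], [0.0, 0.0, 0.0], [0.0, 0.0, 0.0], [0.0, 0.0, 0.0]]
`accumulate(grad_refs[0], [5.0, 3.0, 1.5])` → gradients = [5.0, 3.0, 1.5]; grad_refs = [[5.0, 3.0, 1.5], [5.0, 3.0, 1.5], [5.0, 3.0, 1.5], [5.0, 3.0, 1.5], [5.0, 3.0, 1.5], [5.0, 3.0, 1.5], [5.0, 3.0, 1.5]]
`accumulate(grad_refs[1], [3.0, 1.5, 2.5])` → gradients = [8.0, 4.5, 4.0]; grad_refs = [[8.0, 4.5, 4.0], [8.0, 4.5, 4.0], [8.0, 4.5, 4.0], [8.0, 4.5, 4.0], [8.0, 4.5, 4.0], [8.0, 4.5, 4.0], [8.0, 4.5, 4.0]]
`print(gradients)` → prints [8.0, 4.5, 4.0]
`print(grad_refs[0] is grad_refs[1])` → prints True

Answer:
[8.0, 4.5, 4.0]
True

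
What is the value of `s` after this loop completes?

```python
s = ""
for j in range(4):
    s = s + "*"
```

Repeat '*' 4 times
`s` takes the values: "" → "*" → "**" → "***" → "****"

Answer: "****"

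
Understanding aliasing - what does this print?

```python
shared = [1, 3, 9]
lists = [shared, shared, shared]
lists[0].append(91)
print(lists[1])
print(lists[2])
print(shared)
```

Key concept: list of same reference.
Step by step:
`shared = [1, 3, 9]` → shared = [1, 3, 9]
`lists = [shared, shared, shared]` → lists = [[1, 3, 9], [1, 3, 9], [1, 3, 9]]
`lists[0].append(91)` → shared = [1, 3, 9, 91]; lists = [[1, 3, 9, 91], [1, 3, 9, 91], [1, 3, 9, 91]]
`print(lists[1])` → prints [1, 3, 9, 91]
`print(lists[2])` → prints [1, 3, 9, 91]
`print(shared)` → prints [1, 3, 9, 91]

Answer:
[1, 3, 9, 91]
[1, 3, 9, 91]
[1, 3, 9, 91]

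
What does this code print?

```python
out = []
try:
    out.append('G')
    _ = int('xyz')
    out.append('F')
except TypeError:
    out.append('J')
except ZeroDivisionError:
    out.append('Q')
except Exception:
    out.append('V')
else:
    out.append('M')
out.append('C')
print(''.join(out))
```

Execution trace: 'G' (try body) → 'V' (except Exception) → 'C' (after the try/except). Output: GVC

Answer: GVC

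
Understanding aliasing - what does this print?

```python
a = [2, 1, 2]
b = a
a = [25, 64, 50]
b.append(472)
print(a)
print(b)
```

Key concept: rebinding vs mutation: a is rebound to a new list, b still points at the original.
Step by step:
`a = [2, 1, 2]` → a = [2, 1, 2]
`b = a` → b = [2, 1, 2] (same object as a)
`a = [25, 64, 50]` → a = [25, 64, 50]
`b.append(472)` → b = [2, 1, 2, 472]
`print(a)` → prints [25, 64, 50]
`print(b)` → prints [2, 1, 2, 472]

Answer:
[25, 64, 50]
[2, 1, 2, 472]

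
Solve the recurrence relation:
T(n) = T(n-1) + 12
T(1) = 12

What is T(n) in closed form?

Unrolling: T(n) = T(1) + 12·(n-1) = 12 + 12(n-1) = 12n.

Answer: T(n) = 12n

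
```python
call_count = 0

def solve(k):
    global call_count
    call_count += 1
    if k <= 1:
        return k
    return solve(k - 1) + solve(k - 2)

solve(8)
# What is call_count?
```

Calls(k) = 1 + Calls(k-1) + Calls(k-2); Calls(0)=Calls(1)=1. For k=8 this gives 67.

Answer: 67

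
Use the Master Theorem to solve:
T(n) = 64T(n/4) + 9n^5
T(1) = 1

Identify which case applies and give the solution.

a=64, b=4, f(n)=9n^5. log_4(64) = 3. Since c=5 > 3 and the regularity condition holds (64(n/4)^5 = (64/4^5)n^5 with 64/4^5 < 1), Case 3 applies: T(n) = Θ(f(n)) = O(n^5).

Answer: O(n^5) - Case 3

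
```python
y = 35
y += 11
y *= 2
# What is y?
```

Trace:
`y = 35` → y = 35
`y += 11` → y = 46
`y *= 2` → y = 92
So y = 92

Answer: 92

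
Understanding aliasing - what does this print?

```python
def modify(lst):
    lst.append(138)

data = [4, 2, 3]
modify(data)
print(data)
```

Key concept: function modifies passed list.
Step by step:
`data = [4, 2, 3]` → data = [4, 2, 3]
`modify(data)` → data = [4, 2, 3, 138]
`print(data)` → prints [4, 2, 3, 138]

Answer: [4, 2, 3, 138]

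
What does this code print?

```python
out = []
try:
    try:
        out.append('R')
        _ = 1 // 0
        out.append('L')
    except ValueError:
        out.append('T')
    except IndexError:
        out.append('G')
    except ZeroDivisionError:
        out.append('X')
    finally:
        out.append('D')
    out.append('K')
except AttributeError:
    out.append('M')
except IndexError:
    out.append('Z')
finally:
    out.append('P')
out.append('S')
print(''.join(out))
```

Execution trace: 'R' (inner try body) → 'X' (inner except ZeroDivisionError) → 'D' (inner finally) → 'K' (try body, no exception) → 'P' (finally) → 'S' (after the try/except). Output: RXDKPS

Answer: RXDKPS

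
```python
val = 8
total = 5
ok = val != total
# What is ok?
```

Trace:
`val = 8` → val = 8
`total = 5` → total = 5
`ok = val != total` → ok = True
So ok = True

Answer: True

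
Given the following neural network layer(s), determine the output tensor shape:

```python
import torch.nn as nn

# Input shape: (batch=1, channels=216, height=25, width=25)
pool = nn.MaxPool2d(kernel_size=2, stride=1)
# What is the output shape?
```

Input: (1, 216, 25, 25) -> Output: (1, 216, 24, 24)

Answer: (1, 216, 24, 24)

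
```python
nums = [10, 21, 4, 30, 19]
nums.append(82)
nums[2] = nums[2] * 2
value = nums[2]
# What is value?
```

Trace:
`nums = [10, 21, 4, 30, 19]` → nums = [10, 21, 4, 30, 19]
`nums.append(82)` → nums = [10, 21, 4, 30, 19, 82]
`nums[2] = nums[2] * 2` → nums = [10, 21, 8, 30, 19, 82]
`value = nums[2]` → value = 8
So value = 8

Answer: 8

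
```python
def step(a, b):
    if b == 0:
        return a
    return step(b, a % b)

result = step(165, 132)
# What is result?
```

step(165, 132) -> step(132, 33) -> step(33, 0) -> 33

Answer: 33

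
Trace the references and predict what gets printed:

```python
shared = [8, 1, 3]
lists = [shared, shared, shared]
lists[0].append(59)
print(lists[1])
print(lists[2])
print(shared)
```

Key concept: list of same reference.
Step by step:
`shared = [8, 1, 3]` → shared = [8, 1, 3]
`lists = [shared, shared, shared]` → lists = [[8, 1, 3], [8, 1, 3], [8, 1, 3]]
`lists[0].append(59)` → shared = [8, 1, 3, 59]; lists = [[8, 1, 3, 59], [8, 1, 3, 59], [8, 1, 3, 59]]
`print(lists[1])` → prints [8, 1, 3, 59]
`print(lists[2])` → prints [8, 1, 3, 59]
`print(shared)` → prints [8, 1, 3, 59]

Answer:
[8, 1, 3, 59]
[8, 1, 3, 59]
[8, 1, 3, 59]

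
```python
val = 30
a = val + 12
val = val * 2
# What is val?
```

Trace:
`val = 30` → val = 30
`a = val + 12` → a = 42
`val = val * 2` → val = 60
So val = 60

Answer: 60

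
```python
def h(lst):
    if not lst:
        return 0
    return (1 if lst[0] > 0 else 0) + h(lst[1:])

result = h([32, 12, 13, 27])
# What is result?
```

Count of positive elements in [32, 12, 13, 27] = 4

Answer: 4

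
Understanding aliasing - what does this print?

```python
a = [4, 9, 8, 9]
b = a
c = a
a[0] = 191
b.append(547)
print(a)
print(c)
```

Key concept: multiple aliases.
Step by step:
`a = [4, 9, 8, 9]` → a = [4, 9, 8, 9]
`b = a` → b = [4, 9, 8, 9] (same object as a)
`c = a` → c = [4, 9, 8, 9] (same object as a, b)
`a[0] = 191` → a = [191, 9, 8, 9] (same object as b, c); b = [191, 9, 8, 9] (same object as a, c); c = [191, 9, 8, 9] (same object as a, b)
`b.append(547)` → a = [191, 9, 8, 9, 547] (same object as b, c); b = [191, 9, 8, 9, 547] (same object as a, c); c = [191, 9, 8, 9, 547] (same object as a, b)
`print(a)` → prints [191, 9, 8, 9, 547]
`print(c)` → prints [191, 9, 8, 9, 547]

Answer:
[191, 9, 8, 9, 547]
[191, 9, 8, 9, 547]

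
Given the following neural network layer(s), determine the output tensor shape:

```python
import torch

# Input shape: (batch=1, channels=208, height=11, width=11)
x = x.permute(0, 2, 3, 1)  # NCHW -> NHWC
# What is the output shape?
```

Input: (1, 208, 11, 11) -> Output: (1, 11, 11, 208)

Answer: (1, 11, 11, 208)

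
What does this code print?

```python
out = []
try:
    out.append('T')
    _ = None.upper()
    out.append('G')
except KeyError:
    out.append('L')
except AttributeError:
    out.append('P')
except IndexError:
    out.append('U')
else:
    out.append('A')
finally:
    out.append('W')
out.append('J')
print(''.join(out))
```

Execution trace: 'T' (try body) → 'P' (except AttributeError) → 'W' (finally) → 'J' (after the try/except). Output: TPWJ

Answer: TPWJ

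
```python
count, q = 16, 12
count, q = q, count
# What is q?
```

Trace:
`count, q = 16, 12` → count = 16; q = 12
`count, q = q, count` → count = 12; q = 16
So q = 16

Answer: 16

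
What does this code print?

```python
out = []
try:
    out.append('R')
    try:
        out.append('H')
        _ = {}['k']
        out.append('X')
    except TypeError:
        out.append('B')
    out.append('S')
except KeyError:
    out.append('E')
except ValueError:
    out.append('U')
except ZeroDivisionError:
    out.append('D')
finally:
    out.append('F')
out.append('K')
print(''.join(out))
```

Execution trace: 'R' (try body) → 'H' (inner try body) → 'E' (except KeyError) → 'F' (finally) → 'K' (after the try/except). Output: RHEFK

Answer: RHEFK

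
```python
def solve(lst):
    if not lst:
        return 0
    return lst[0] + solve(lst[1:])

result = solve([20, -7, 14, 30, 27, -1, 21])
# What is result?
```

20 + (-7) + 14 + 30 + 27 + (-1) + 21 + 0 = 104

Answer: 104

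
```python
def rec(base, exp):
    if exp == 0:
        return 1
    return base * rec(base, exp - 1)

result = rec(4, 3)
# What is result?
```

rec(4, 3) = 4 * 4 * 4 = 64

Answer: 64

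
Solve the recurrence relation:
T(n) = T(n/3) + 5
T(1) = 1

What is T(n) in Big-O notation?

Each step divides n by 3 and adds 5. After log_3(n) steps we reach T(1)=1. So T(n) = 5·log_3(n) + 1 = O(log n).

Answer: O(log n)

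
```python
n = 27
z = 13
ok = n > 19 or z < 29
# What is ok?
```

Trace:
`n = 27` → n = 27
`z = 13` → z = 13
`ok = n > 19 or z < 29` → ok = True
So ok = True

Answer: True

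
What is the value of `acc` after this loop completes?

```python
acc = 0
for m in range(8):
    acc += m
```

Sum of 0 to 7 = 28
`acc` takes the values: 0 → 1 → 3 → 6 → 10 → 15 → 21 → 28

Answer: 28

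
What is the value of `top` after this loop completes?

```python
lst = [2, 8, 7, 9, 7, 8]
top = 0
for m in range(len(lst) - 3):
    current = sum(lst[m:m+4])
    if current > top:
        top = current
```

Max sum of 4-element window in [2, 8, 7, 9, 7, 8]
`top` takes the values: 0 → 26 → 31

Answer: 31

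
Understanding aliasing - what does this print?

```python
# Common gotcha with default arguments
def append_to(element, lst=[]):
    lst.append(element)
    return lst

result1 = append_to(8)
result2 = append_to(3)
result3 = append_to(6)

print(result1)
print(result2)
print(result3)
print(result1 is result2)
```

Key concept: mutable default argument gotcha.
Step by step:
`result1 = append_to(8)` → result1 = [8]
`result2 = append_to(3)` → result1 = [8, 3] (same object as result2); result2 = [8, 3] (same object as result1)
`result3 = append_to(6)` → result1 = [8, 3, 6] (same object as result2, result3); result2 = [8, 3, 6] (same object as result1, result3); result3 = [8, 3, 6] (same object as result1, result2)
`print(result1)` → prints [8, 3, 6]
`print(result2)` → prints [8, 3, 6]
`print(result3)` → prints [8, 3, 6]
`print(result1 is result2)` → prints True

Answer:
[8, 3, 6]
[8, 3, 6]
[8, 3, 6]
True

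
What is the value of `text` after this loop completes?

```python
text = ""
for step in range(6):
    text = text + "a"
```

Repeat 'a' 6 times
`text` takes the values: "" → "a" → "aa" → "aaa" → "aaaa" → "aaaaa" → "aaaaaa"

Answer: "aaaaaa"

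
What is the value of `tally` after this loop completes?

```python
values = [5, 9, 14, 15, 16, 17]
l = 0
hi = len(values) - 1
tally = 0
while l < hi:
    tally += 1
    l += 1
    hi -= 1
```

Iterations until pointers meet (list length 6)
`tally` takes the values: 0 → 1 → 2 → 3

Answer: 3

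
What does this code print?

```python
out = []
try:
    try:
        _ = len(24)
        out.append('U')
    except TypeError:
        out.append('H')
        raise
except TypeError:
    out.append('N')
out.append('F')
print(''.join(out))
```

Execution trace: 'H' (inner except TypeError) → 'N' (outer except TypeError) → 'F' (after the try/except). Output: HNF

Answer: HNF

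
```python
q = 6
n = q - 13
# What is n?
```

Trace:
`q = 6` → q = 6
`n = q - 13` → n = -7
So n = -7

Answer: -7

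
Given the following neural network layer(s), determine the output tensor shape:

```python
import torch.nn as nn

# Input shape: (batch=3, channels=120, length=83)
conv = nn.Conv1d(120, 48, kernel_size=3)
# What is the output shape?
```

Input: (3, 120, 83) -> Output: (3, 48, 81)

Answer: (3, 48, 81)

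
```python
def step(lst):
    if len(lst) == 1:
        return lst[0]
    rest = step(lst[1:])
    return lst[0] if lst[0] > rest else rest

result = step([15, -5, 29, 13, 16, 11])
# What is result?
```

Recursive max over [15, -5, 29, 13, 16, 11] = 29

Answer: 29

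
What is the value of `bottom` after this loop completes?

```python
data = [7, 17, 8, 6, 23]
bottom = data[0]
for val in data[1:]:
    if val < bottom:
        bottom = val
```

Minimum of [7, 17, 8, 6, 23]
`bottom` takes the values: 7 → 6

Answer: 6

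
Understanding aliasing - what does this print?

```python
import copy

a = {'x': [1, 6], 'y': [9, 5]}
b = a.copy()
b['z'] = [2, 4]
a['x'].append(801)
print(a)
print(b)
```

Key concept: shallow copy of dict with mutable values.
Step by step:
`a = {'x': [1, 6], 'y': [9, 5]}` → a = {'x': [1, 6], 'y': [9, 5]}
`b = a.copy()` → b = {'x': [1, 6], 'y': [9, 5]}
`b['z'] = [2, 4]` → b = {'x': [1, 6], 'y': [9, 5], 'z': [2, 4]}
`a['x'].append(801)` → a = {'x': [1, 6, 801], 'y': [9, 5]}; b = {'x': [1, 6, 801], 'y': [9, 5], 'z': [2, 4]}
`print(a)` → prints {'x': [1, 6, 801], 'y': [9, 5]}
`print(b)` → prints {'x': [1, 6, 801], 'y': [9, 5], 'z': [2, 4]}

Answer:
{'x': [1, 6, 801], 'y': [9, 5]}
{'x': [1, 6, 801], 'y': [9, 5], 'z': [2, 4]}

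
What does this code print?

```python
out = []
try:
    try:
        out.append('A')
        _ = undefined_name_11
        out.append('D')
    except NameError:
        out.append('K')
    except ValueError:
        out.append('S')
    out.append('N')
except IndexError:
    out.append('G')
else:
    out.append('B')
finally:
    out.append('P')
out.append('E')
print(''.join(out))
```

Execution trace: 'A' (inner try body) → 'K' (inner except NameError) → 'N' (try body, no exception) → 'B' (else) → 'P' (finally) → 'E' (after the try/except). Output: AKNBPE

Answer: AKNBPE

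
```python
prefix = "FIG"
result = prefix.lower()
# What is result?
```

Trace:
`prefix = "FIG"` → prefix = 'FIG'
`result = prefix.lower()` → result = 'fig'
So result = 'fig'

Answer: 'fig'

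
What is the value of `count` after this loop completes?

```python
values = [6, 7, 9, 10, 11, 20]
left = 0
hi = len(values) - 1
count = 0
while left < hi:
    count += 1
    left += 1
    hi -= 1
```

Iterations until pointers meet (list length 6)
`count` takes the values: 0 → 1 → 2 → 3

Answer: 3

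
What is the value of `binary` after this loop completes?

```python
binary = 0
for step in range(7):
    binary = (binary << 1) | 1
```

Build 7 consecutive 1-bits: 0b1111111
`binary` takes the values: 0 → 1 → 3 → 7 → 15 → 31 → 63 → 127

Answer: 127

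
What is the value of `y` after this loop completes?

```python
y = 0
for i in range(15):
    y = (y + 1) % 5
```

Increment mod 5, 15 times = 0
`y` takes the values: 0 → 1 → 2 → 3 → 4 → 0 → 1 → 2 → 3 → 4 → 0 → 1 → 2 → 3 → 4 → 0

Answer: 0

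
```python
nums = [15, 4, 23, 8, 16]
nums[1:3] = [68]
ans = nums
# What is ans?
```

Trace:
`nums = [15, 4, 23, 8, 16]` → nums = [15, 4, 23, 8, 16]
`nums[1:3] = [68]` → nums = [15, 68, 8, 16]
`ans = nums` → ans = [15, 68, 8, 16]
So ans = [15, 68, 8, 16]

Answer: [15, 68, 8, 16]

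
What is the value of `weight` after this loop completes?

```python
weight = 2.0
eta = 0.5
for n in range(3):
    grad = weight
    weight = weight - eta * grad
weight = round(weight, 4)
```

Gradient descent: w = 2.0 * (1 - 0.5)^3
`weight` takes the values: 2.0 → 1.0 → 0.5 → 0.25

Answer: 0.25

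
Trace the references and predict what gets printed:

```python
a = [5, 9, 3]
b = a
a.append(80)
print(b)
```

Key concept: basic list aliasing.
Step by step:
`a = [5, 9, 3]` → a = [5, 9, 3]
`b = a` → b = [5, 9, 3] (same object as a)
`a.append(80)` → a = [5, 9, 3, 80] (same object as b); b = [5, 9, 3, 80] (same object as a)
`print(b)` → prints [5, 9, 3, 80]

Answer: [5, 9, 3, 80]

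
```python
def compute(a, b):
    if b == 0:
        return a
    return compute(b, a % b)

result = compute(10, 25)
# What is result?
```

compute(10, 25) -> compute(25, 10) -> compute(10, 5) -> compute(5, 0) -> 5

Answer: 5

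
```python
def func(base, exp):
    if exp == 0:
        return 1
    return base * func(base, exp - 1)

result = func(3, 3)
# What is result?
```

func(3, 3) = 3 * 3 * 3 = 27

Answer: 27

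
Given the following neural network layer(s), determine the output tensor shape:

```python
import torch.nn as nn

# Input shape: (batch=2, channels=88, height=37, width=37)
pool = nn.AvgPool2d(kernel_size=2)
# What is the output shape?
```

Input: (2, 88, 37, 37) -> Output: (2, 88, 18, 18)

Answer: (2, 88, 18, 18)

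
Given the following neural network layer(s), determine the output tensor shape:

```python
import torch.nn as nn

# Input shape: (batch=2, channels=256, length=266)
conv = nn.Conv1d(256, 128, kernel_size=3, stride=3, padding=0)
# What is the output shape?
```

Input: (2, 256, 266) -> Output: (2, 128, 88)

Answer: (2, 128, 88)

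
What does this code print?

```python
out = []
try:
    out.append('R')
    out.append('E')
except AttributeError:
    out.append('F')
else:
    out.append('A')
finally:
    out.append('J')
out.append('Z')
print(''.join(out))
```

Execution trace: 'R' (try body) → 'E' (try body, no exception) → 'A' (else) → 'J' (finally) → 'Z' (after the try/except). Output: REAJZ

Answer: REAJZ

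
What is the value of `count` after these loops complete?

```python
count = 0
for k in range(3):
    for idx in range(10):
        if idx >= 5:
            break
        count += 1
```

Inner breaks at 5, outer runs 3 times
`count` takes the values: 0 → 1 → 2 → 3 → 4 → 5 → 6 → 7 → 8 → 9 → 10 → 11 → 12 → 13 → 14 → 15

Answer: 15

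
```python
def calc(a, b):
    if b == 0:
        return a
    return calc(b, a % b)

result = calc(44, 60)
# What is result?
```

calc(44, 60) -> calc(60, 44) -> calc(44, 16) -> calc(16, 12) -> calc(12, 4) -> calc(4, 0) -> 4

Answer: 4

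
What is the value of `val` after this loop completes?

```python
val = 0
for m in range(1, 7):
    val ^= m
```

XOR of 1 to 6
`val` takes the values: 0 → 1 → 3 → 0 → 4 → 1 → 7

Answer: 7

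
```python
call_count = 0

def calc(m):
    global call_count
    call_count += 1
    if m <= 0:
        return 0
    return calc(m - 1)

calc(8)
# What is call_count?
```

Linear recursion stepping by 1: 9 calls from m=8 down to ≤0.

Answer: 9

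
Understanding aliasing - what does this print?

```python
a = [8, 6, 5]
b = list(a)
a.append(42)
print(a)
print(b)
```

Key concept: list() constructor creates copy.
Step by step:
`a = [8, 6, 5]` → a = [8, 6, 5]
`b = list(a)` → b = [8, 6, 5]
`a.append(42)` → a = [8, 6, 5, 42]
`print(a)` → prints [8, 6, 5, 42]
`print(b)` → prints [8, 6, 5]

Answer:
[8, 6, 5, 42]
[8, 6, 5]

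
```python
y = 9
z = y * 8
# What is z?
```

Trace:
`y = 9` → y = 9
`z = y * 8` → z = 72
So z = 72

Answer: 72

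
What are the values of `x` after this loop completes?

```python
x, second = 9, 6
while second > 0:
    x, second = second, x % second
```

GCD of 9 and 6
`x` takes the values: 9 → 6 → 3

Answer: 3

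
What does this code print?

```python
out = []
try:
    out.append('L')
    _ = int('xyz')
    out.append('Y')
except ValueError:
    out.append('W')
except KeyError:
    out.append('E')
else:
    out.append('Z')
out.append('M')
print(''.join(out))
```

Execution trace: 'L' (try body) → 'W' (except ValueError) → 'M' (after the try/except). Output: LWM

Answer: LWM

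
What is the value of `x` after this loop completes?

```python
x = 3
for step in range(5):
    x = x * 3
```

Multiply by 3, 5 times: 3 * 3^5 = 729
`x` takes the values: 3 → 9 → 27 → 81 → 243 → 729

Answer: 729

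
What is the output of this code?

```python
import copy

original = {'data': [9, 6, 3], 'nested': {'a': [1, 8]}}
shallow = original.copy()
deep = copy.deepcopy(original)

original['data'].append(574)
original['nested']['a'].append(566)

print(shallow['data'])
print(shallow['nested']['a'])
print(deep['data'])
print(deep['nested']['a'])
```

Key concept: comparing shallow vs deep copy.
Step by step:
`original = {'data': [9, 6, 3], 'nested': {'a': [1, 8]}}` → original = {'data': [9, 6, 3], 'nested': {'a': [1, 8]}}
`shallow = original.copy()` → shallow = {'data': [9, 6, 3], 'nested': {'a': [1, 8]}}
`deep = copy.deepcopy(original)` → deep = {'data': [9, 6, 3], 'nested': {'a': [1, 8]}}
`original['data'].append(574)` → original = {'data': [9, 6, 3, 574], 'nested': {'a': [1, 8]}}; shallow = {'data': [9, 6, 3, 574], 'nested': {'a': [1, 8]}}
`original['nested']['a'].append(566)` → original = {'data': [9, 6, 3, 574], 'nested': {'a': [1, 8, 566]}}; shallow = {'data': [9, 6, 3, 574], 'nested': {'a': [1, 8, 566]}}
`print(shallow['data'])` → prints [9, 6, 3, 574]
`print(shallow['nested']['a'])` → prints [1, 8, 566]
`print(deep['data'])` → prints [9, 6, 3]
`print(deep['nested']['a'])` → prints [1, 8]

Answer:
[9, 6, 3, 574]
[1, 8, 566]
[9, 6, 3]
[1, 8]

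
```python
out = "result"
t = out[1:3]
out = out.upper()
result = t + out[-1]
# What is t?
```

Trace:
`out = "result"` → out = 'result'
`t = out[1:3]` → t = 'es'
`out = out.upper()` → out = 'RESULT'
`result = t + out[-1]` → result = 'esT'
So t = 'es'

Answer: 'es'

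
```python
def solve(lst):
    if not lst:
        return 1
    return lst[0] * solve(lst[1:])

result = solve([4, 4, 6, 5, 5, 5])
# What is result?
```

Product over [4, 4, 6, 5, 5, 5] = 4 * 4 * 6 * 5 * 5 * 5 = 12000

Answer: 12000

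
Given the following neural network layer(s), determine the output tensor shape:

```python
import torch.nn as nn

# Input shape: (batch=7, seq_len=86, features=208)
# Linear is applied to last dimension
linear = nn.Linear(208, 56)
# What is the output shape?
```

Input: (7, 86, 208) -> Output: (7, 86, 56)

Answer: (7, 86, 56)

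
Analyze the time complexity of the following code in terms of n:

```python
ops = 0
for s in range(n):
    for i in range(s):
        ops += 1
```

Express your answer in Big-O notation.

Each loop level contributes: n × n. Multiplying the contributions gives O(n^2).

Answer: O(n^2)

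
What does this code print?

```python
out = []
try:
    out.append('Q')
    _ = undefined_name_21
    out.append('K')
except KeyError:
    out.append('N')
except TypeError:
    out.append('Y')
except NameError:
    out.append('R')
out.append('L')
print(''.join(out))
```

Execution trace: 'Q' (try body) → 'R' (except NameError) → 'L' (after the try/except). Output: QRL

Answer: QRL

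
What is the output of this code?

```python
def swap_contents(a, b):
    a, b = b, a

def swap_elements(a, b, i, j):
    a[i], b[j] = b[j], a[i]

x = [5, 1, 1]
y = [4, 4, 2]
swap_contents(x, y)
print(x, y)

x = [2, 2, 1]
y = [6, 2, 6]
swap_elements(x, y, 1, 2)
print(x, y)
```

Key concept: parameter rebinding vs mutation.
Step by step:
`x = [5, 1, 1]` → x = [5, 1, 1]
`y = [4, 4, 2]` → y = [4, 4, 2]
`swap_contents(x, y)` → no visible change to tracked variables
`print(x, y)` → prints [5, 1, 1] [4, 4, 2]
`x = [2, 2, 1]` → x = [2, 2, 1]
`y = [6, 2, 6]` → y = [6, 2, 6]
`swap_elements(x, y, 1, 2)` → x = [2, 6, 1]; y = [6, 2, 2]
`print(x, y)` → prints [2, 6, 1] [6, 2, 2]

Answer:
[5, 1, 1] [4, 4, 2]
[2, 6, 1] [6, 2, 2]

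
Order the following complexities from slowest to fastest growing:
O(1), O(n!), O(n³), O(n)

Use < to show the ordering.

Ordered by growth rate: O(1) < O(n) < O(n³) < O(n!)

Answer: O(1) < O(n) < O(n³) < O(n!)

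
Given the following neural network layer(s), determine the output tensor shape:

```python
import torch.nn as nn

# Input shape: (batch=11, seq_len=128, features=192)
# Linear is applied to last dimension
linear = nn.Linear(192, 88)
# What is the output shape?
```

Input: (11, 128, 192) -> Output: (11, 128, 88)

Answer: (11, 128, 88)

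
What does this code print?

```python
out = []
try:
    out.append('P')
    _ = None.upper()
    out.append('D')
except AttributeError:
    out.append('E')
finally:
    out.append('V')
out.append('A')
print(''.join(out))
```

Execution trace: 'P' (try body) → 'E' (except AttributeError) → 'V' (finally) → 'A' (after the try/except). Output: PEVA

Answer: PEVA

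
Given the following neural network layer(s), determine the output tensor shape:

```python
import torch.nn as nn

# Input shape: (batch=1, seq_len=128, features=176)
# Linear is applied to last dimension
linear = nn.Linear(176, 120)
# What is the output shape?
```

Input: (1, 128, 176) -> Output: (1, 128, 120)

Answer: (1, 128, 120)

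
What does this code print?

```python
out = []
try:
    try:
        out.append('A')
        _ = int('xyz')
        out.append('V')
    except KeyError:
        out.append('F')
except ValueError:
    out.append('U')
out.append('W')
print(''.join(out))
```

Execution trace: 'A' (try body) → 'U' (outer except ValueError) → 'W' (after the try/except). Output: AUW

Answer: AUW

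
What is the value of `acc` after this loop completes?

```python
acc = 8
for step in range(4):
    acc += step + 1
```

Start at 8, add 1 to 4 = 18
`acc` takes the values: 8 → 9 → 11 → 14 → 18

Answer: 18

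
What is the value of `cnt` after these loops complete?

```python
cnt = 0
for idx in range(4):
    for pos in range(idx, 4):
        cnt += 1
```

Upper triangle: 4 + 3 + ... + 1
`cnt` takes the values: 0 → 1 → 2 → 3 → 4 → 5 → 6 → 7 → 8 → 9 → 10

Answer: 10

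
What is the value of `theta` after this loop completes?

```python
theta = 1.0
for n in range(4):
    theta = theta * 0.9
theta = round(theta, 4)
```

Exponential decay: 1.0 * 0.9^4
`theta` takes the values: 1.0 → 0.9 → 0.81 → 0.729 → 0.6561

Answer: 0.6561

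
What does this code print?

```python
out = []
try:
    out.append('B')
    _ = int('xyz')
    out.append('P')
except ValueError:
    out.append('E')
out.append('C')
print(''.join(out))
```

Execution trace: 'B' (try body) → 'E' (except ValueError) → 'C' (after the try/except). Output: BEC

Answer: BEC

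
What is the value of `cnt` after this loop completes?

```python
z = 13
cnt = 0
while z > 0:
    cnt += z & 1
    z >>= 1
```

Count set bits in 13 (binary: 0b1101)
`cnt` takes the values: 0 → 1 → 2 → 3

Answer: 3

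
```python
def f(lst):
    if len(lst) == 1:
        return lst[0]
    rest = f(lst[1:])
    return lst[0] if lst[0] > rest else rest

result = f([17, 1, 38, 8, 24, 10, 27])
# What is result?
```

Recursive max over [17, 1, 38, 8, 24, 10, 27] = 38

Answer: 38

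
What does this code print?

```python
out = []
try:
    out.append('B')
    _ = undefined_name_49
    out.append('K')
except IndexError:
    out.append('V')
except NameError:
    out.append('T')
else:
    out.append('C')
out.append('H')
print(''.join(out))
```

Execution trace: 'B' (try body) → 'T' (except NameError) → 'H' (after the try/except). Output: BTH

Answer: BTH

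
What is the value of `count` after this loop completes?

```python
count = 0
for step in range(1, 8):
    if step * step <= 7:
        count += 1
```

Count numbers where step² ≤ 7
`count` takes the values: 0 → 1 → 2

Answer: 2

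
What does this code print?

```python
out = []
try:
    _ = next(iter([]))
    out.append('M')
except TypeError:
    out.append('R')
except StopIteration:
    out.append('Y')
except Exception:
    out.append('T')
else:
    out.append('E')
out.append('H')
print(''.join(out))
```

Execution trace: 'Y' (except StopIteration) → 'H' (after the try/except). Output: YH

Answer: YH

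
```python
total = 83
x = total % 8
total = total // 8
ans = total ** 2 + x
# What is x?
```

Trace:
`total = 83` → total = 83
`x = total % 8` → x = 3
`total = total // 8` → total = 10
`ans = total ** 2 + x` → ans = 103
So x = 3

Answer: 3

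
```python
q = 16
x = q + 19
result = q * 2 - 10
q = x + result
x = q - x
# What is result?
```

Trace:
`q = 16` → q = 16
`x = q + 19` → x = 35
`result = q * 2 - 10` → result = 22
`q = x + result` → q = 57
`x = q - x` → x = 22
So result = 22

Answer: 22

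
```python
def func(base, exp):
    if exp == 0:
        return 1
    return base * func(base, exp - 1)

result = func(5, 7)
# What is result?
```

func(5, 7) = 5 * 5 * 5 * 5 * 5 * 5 * 5 = 78125

Answer: 78125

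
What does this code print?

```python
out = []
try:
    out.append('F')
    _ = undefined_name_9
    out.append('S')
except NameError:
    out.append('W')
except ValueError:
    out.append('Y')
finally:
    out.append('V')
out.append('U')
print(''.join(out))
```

Execution trace: 'F' (try body) → 'W' (except NameError) → 'V' (finally) → 'U' (after the try/except). Output: FWVU

Answer: FWVU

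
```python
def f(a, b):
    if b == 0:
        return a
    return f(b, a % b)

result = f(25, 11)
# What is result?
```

f(25, 11) -> f(11, 3) -> f(3, 2) -> f(2, 1) -> f(1, 0) -> 1

Answer: 1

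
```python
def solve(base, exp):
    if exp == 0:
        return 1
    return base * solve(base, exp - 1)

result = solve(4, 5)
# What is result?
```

solve(4, 5) = 4 * 4 * 4 * 4 * 4 = 1024

Answer: 1024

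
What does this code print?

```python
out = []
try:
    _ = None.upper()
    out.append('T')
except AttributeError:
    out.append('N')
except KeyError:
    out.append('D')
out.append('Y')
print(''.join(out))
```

Execution trace: 'N' (except AttributeError) → 'Y' (after the try/except). Output: NY

Answer: NY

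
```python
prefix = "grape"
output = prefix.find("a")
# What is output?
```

Trace:
`prefix = "grape"` → prefix = 'grape'
`output = prefix.find("a")` → output = 2
So output = 2

Answer: 2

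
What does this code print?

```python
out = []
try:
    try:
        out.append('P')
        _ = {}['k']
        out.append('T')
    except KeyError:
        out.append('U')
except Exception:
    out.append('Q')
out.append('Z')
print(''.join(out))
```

Execution trace: 'P' (inner try body) → 'U' (inner except KeyError) → 'Z' (after the try/except). Output: PUZ

Answer: PUZ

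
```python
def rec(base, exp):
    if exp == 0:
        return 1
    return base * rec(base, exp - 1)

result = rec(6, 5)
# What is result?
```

rec(6, 5) = 6 * 6 * 6 * 6 * 6 = 7776

Answer: 7776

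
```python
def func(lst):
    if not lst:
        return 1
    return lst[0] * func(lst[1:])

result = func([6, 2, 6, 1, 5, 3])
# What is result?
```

Product over [6, 2, 6, 1, 5, 3] = 6 * 2 * 6 * 1 * 5 * 3 = 1080

Answer: 1080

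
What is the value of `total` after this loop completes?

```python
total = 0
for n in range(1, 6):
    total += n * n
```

Sum of squares 1² to 5² = 55
`total` takes the values: 0 → 1 → 5 → 14 → 30 → 55

Answer: 55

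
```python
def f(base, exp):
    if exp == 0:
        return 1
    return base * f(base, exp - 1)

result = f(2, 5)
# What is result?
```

f(2, 5) = 2 * 2 * 2 * 2 * 2 = 32

Answer: 32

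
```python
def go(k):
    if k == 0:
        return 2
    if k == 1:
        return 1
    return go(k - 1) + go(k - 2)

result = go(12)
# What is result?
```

Build up from base cases: go(0)=2, go(1)=1, go(2)=3, go(3)=4, go(4)=7, go(5)=11, go(6)=18, ..., go(12)=322

Answer: 322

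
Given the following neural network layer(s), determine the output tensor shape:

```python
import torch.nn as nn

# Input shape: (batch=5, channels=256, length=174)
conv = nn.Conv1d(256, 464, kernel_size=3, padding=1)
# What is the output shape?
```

Input: (5, 256, 174) -> Output: (5, 464, 174)

Answer: (5, 464, 174)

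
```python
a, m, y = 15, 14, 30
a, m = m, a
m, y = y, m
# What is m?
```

Trace:
`a, m, y = 15, 14, 30` → a = 15; m = 14; y = 30
`a, m = m, a` → a = 14; m = 15
`m, y = y, m` → m = 30; y = 15
So m = 30

Answer: 30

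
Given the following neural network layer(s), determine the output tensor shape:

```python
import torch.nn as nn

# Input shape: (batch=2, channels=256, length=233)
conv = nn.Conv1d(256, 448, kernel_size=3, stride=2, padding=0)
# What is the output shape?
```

Input: (2, 256, 233) -> Output: (2, 448, 116)

Answer: (2, 448, 116)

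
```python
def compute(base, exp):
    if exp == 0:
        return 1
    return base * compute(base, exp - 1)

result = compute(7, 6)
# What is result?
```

compute(7, 6) = 7 * 7 * 7 * 7 * 7 * 7 = 117649

Answer: 117649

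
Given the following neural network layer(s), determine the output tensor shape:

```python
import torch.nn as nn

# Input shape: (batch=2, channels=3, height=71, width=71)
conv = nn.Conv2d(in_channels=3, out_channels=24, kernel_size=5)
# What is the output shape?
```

Input: (2, 3, 71, 71) -> Output: (2, 24, 67, 67)

Answer: (2, 24, 67, 67)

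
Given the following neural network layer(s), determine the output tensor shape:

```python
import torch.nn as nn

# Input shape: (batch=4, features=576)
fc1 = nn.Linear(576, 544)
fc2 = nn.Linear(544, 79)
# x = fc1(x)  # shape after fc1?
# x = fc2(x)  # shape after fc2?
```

Input: (4, 576) -> after fc1: (4, 544) -> Output: (4, 79)

Answer: (4, 79)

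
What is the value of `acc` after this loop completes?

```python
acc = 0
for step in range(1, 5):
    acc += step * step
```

Sum of squares 1² to 4² = 30
`acc` takes the values: 0 → 1 → 5 → 14 → 30

Answer: 30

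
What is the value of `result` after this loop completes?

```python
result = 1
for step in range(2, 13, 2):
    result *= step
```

Product of even numbers 2 to 12
`result` takes the values: 1 → 2 → 8 → 48 → 384 → 3840 → 46080

Answer: 46080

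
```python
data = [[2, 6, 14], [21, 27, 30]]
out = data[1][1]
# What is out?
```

Trace:
`data = [[2, 6, 14], [21, 27, 30]]` → data = [[2, 6, 14], [21, 27, 30]]
`out = data[1][1]` → out = 27
So out = 27

Answer: 27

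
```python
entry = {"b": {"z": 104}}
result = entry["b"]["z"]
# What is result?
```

Trace:
`entry = {"b": {"z": 104}}` → entry = {'b': {'z': 104}}
`result = entry["b"]["z"]` → result = 104
So result = 104

Answer: 104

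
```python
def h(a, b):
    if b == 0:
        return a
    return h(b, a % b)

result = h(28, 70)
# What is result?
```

h(28, 70) -> h(70, 28) -> h(28, 14) -> h(14, 0) -> 14

Answer: 14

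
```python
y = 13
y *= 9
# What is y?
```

Trace:
`y = 13` → y = 13
`y *= 9` → y = 117
So y = 117

Answer: 117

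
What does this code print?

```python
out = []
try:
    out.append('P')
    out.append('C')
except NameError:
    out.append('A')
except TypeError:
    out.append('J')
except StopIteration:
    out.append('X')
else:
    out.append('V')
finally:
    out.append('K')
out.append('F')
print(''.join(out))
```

Execution trace: 'P' (try body) → 'C' (try body, no exception) → 'V' (else) → 'K' (finally) → 'F' (after the try/except). Output: PCVKF

Answer: PCVKF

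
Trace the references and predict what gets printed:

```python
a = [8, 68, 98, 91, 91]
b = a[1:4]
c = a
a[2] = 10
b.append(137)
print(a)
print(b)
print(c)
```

Key concept: slice vs alias.
Step by step:
`a = [8, 68, 98, 91, 91]` → a = [8, 68, 98, 91, 91]
`b = a[1:4]` → b = [68, 98, 91]
`c = a` → c = [8, 68, 98, 91, 91] (same object as a)
`a[2] = 10` → a = [8, 68, 10, 91, 91] (same object as c); c = [8, 68, 10, 91, 91] (same object as a)
`b.append(137)` → b = [68, 98, 91, 137]
`print(a)` → prints [8, 68, 10, 91, 91]
`print(b)` → prints [68, 98, 91, 137]
`print(c)` → prints [8, 68, 10, 91, 91]

Answer:
[8, 68, 10, 91, 91]
[68, 98, 91, 137]
[8, 68, 10, 91, 91]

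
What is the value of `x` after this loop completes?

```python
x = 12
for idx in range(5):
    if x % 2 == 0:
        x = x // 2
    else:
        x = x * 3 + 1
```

Collatz-style transformation from 12
`x` takes the values: 12 → 6 → 3 → 10 → 5 → 16

Answer: 16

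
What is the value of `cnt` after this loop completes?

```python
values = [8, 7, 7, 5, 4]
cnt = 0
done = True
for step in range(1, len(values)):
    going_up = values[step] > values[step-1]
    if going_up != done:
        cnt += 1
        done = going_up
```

Count direction changes in [8, 7, 7, 5, 4]
`cnt` takes the values: 0 → 1

Answer: 1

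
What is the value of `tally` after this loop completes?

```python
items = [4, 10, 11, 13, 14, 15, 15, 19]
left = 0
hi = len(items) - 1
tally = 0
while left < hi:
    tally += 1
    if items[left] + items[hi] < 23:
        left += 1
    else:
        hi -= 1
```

Steps to find pair summing to 23
`tally` takes the values: 0 → 1 → 2 → 3 → 4 → 5 → 6 → 7

Answer: 7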